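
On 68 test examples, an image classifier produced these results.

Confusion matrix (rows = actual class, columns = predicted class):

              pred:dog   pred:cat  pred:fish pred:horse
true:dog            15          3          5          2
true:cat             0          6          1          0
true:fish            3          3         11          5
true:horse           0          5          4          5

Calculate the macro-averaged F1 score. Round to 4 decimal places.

0.5235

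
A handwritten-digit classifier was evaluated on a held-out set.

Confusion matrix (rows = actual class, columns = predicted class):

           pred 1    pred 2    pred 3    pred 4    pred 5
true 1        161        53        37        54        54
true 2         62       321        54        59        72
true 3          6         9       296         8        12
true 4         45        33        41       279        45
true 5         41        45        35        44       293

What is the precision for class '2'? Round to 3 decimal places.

0.696

Take TP from the diagonal, FP from the rest of the '2' prediction marginal, FN from the rest of the '2' actual marginal.
precision = TP/(TP+FP).
2: TP=321, FP=53+9+33+45=140 → 321/461 = 0.6963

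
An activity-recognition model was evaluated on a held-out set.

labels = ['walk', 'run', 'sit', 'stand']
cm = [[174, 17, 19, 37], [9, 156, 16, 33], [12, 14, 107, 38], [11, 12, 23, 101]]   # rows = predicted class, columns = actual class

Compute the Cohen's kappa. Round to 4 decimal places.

Observed agreement pₒ = trace/N = 538/779 = 0.69063
Expected agreement pₑ = Σ (rowᵢ·colᵢ)/N² = (206·247 + 199·214 + 165·171 + 209·147)/779² = 0.25115
κ = (pₒ − pₑ)/(1 − pₑ) = (0.69063 − 0.25115)/(1 − 0.25115) = 0.5869

0.5869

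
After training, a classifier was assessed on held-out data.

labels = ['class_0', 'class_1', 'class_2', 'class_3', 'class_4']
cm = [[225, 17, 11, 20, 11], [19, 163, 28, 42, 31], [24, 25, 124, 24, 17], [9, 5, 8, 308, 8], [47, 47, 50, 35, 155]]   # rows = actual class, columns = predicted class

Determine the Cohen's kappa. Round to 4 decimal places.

Observed agreement pₒ = trace/N = 975/1453 = 0.67103
Expected agreement pₑ = Σ (rowᵢ·colᵢ)/N² = (284·324 + 283·257 + 214·221 + 338·429 + 334·222)/1453² = 0.20424
κ = (pₒ − pₑ)/(1 − pₑ) = (0.67103 − 0.20424)/(1 − 0.20424) = 0.5866

0.5866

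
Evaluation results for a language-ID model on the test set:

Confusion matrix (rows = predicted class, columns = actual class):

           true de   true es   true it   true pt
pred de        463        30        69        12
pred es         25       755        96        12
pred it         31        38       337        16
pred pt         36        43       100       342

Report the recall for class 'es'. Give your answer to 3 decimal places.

recall = TP/(TP+FN).
es: TP=755, FN=30+38+43=111 → 755/866 = 0.8718

0.872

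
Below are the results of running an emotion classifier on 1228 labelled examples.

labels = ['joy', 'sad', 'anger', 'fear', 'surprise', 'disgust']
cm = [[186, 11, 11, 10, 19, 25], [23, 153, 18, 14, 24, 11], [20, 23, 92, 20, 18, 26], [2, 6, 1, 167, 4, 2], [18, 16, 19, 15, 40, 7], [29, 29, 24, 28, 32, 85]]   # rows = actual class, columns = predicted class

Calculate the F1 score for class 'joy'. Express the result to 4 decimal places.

F1 score = 2·TP/(2·TP+FP+FN).
joy: TP=186, FP=23+20+2+18+29=92, FN=11+11+10+19+25=76 → 372/540 = 0.68889

0.6889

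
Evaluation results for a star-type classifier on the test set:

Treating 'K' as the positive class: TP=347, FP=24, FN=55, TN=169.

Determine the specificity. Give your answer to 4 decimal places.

Specificity = TN/(TN+FP) = 169/(169+24) = 0.8756

0.8756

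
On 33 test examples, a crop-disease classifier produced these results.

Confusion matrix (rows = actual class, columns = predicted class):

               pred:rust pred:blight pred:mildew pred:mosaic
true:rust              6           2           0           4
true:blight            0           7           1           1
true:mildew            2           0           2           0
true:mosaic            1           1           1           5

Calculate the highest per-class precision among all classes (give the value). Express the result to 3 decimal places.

Per-class precision (TP/(TP+FP)):
  rust: TP=6, FP=0+2+1=3 → 6/9 = 0.6667
  blight: TP=7, FP=2+0+1=3 → 7/10 = 0.7000
  mildew: TP=2, FP=0+1+1=2 → 2/4 = 0.5000
  mosaic: TP=5, FP=4+1+0=5 → 5/10 = 0.5000
Highest is class 'blight' with precision = 0.700.

0.700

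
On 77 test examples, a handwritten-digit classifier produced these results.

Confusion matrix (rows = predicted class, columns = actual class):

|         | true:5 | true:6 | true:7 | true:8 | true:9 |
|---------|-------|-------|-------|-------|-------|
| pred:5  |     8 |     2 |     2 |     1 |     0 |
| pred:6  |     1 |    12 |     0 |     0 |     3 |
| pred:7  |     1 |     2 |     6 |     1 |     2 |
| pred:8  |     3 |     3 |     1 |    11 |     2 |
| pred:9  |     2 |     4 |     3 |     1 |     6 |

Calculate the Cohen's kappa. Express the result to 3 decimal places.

0.447

Observed agreement pₒ = trace/N = 43/77 = 0.5584
Expected agreement pₑ = Σ (rowᵢ·colᵢ)/N² = (15·13 + 23·16 + 12·12 + 14·20 + 13·16)/77² = 0.2016
κ = (pₒ − pₑ)/(1 − pₑ) = (0.5584 − 0.2016)/(1 − 0.2016) = 0.447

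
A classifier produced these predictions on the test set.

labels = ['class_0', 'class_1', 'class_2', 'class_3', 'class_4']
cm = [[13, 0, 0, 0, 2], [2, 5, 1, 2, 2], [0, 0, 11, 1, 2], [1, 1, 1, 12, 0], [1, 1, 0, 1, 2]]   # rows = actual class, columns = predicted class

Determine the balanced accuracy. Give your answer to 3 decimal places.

0.654

Balanced accuracy = mean of per-class recall.
  class_0: recall = 13/15 = 0.8667
  class_1: recall = 5/12 = 0.4167
  class_2: recall = 11/14 = 0.7857
  class_3: recall = 12/15 = 0.8000
  class_4: recall = 2/5 = 0.4000
Mean = (0.8667 + 0.4167 + 0.7857 + 0.8000 + 0.4000) / 5 = 0.654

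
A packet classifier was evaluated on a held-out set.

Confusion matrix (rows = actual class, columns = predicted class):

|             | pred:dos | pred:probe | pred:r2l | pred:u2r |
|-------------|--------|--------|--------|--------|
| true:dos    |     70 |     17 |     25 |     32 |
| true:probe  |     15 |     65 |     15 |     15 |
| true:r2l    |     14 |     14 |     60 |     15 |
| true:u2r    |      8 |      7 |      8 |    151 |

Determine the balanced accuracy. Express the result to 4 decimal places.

0.6318

Balanced accuracy = mean of per-class recall.
  dos: recall = 70/144 = 0.48611
  probe: recall = 65/110 = 0.59091
  r2l: recall = 60/103 = 0.58252
  u2r: recall = 151/174 = 0.86782
Mean = (0.48611 + 0.59091 + 0.58252 + 0.86782) / 4 = 0.6318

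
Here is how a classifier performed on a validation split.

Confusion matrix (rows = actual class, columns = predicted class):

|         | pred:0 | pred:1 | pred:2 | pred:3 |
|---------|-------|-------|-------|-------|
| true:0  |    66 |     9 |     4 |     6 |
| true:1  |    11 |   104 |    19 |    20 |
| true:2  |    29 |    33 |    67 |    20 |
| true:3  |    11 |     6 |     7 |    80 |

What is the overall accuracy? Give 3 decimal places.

0.644

Accuracy = trace / total = (66+104+67+80=317) / 492 = 317/492 = 0.644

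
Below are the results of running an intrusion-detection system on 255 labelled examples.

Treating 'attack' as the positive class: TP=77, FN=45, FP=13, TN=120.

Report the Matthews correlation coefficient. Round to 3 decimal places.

MCC = (TP·TN − FP·FN) / √((TP+FP)(TP+FN)(TN+FP)(TN+FN))
Numerator = 77·120 − 13·45 = 8655
Denominator = √(90·122·133·165) = √240956100 = 15522.7607
MCC = 8655 / 15522.7607 = 0.558

0.558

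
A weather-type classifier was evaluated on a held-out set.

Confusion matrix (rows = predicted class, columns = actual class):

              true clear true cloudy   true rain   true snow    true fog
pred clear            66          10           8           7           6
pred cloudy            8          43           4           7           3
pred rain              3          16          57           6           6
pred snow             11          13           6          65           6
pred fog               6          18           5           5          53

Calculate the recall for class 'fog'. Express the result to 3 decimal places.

Treat 'fog' as positive and all other classes as negative.
recall = TP/(TP+FN).
fog: TP=53, FN=6+3+6+6=21 → 53/74 = 0.7162

0.716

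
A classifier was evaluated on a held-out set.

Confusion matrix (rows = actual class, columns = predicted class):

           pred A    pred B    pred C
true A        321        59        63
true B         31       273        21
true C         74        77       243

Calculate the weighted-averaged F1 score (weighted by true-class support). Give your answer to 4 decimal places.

Per-class F1 score (2·TP/(2·TP+FP+FN)):
  A: TP=321, FP=31+74=105, FN=59+63=122 → 642/869 = 0.73878
  B: TP=273, FP=59+77=136, FN=31+21=52 → 546/734 = 0.74387
  C: TP=243, FP=63+21=84, FN=74+77=151 → 486/721 = 0.67406
Weighted-F1 score = Σ (supportᵢ/N)·F1 scoreᵢ with N=1162: (443/1162)·0.73878 + (325/1162)·0.74387 + (394/1162)·0.67406 = 0.7183

0.7183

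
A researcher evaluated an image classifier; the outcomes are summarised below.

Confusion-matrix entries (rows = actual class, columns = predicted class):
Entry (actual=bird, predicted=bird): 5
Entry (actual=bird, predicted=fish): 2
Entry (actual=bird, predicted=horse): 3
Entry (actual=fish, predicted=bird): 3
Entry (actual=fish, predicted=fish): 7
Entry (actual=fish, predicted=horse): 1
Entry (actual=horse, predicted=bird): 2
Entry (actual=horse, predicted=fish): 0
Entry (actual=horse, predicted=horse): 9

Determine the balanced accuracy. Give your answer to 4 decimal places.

Balanced accuracy = mean of per-class recall.
  bird: recall = 5/10 = 0.50000
  fish: recall = 7/11 = 0.63636
  horse: recall = 9/11 = 0.81818
Mean = (0.50000 + 0.63636 + 0.81818) / 3 = 0.6515

0.6515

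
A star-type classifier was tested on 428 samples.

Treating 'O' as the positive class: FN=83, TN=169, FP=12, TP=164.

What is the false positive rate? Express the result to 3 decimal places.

0.066

FPR = FP/(FP+TN) = 12/(12+169) = 0.066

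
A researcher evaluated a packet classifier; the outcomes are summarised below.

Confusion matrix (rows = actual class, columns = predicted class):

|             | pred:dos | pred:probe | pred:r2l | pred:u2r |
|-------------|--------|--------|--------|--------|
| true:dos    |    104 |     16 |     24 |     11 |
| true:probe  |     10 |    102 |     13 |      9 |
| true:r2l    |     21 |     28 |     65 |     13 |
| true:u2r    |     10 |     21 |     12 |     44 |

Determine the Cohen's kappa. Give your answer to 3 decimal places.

0.494

Observed agreement pₒ = trace/N = 315/503 = 0.6262
Expected agreement pₑ = Σ (rowᵢ·colᵢ)/N² = (155·145 + 134·167 + 127·114 + 87·77)/503² = 0.2610
κ = (pₒ − pₑ)/(1 − pₑ) = (0.6262 − 0.2610)/(1 − 0.2610) = 0.494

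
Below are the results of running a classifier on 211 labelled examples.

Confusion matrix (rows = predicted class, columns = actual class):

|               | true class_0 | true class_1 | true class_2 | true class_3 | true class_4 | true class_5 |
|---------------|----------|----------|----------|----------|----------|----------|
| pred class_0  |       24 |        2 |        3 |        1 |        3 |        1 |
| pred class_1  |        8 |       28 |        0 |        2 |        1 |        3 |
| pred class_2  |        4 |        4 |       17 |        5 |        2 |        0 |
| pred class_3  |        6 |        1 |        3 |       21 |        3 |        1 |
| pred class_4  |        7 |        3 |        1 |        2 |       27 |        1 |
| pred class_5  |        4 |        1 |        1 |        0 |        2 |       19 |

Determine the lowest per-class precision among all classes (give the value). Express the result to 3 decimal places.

Per-class precision (TP/(TP+FP)):
  class_0: TP=24, FP=2+3+1+3+1=10 → 24/34 = 0.7059
  class_1: TP=28, FP=8+0+2+1+3=14 → 28/42 = 0.6667
  class_2: TP=17, FP=4+4+5+2+0=15 → 17/32 = 0.5313
  class_3: TP=21, FP=6+1+3+3+1=14 → 21/35 = 0.6000
  class_4: TP=27, FP=7+3+1+2+1=14 → 27/41 = 0.6585
  class_5: TP=19, FP=4+1+1+0+2=8 → 19/27 = 0.7037
Lowest is class 'class_2' with precision = 0.531.

0.531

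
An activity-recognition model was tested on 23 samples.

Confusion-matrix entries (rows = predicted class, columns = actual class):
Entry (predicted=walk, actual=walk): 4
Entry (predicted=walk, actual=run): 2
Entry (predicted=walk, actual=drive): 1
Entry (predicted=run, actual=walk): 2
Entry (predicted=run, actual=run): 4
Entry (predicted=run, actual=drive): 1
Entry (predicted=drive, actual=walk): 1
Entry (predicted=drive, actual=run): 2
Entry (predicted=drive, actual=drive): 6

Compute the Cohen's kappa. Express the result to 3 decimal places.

Observed agreement pₒ = trace/N = 14/23 = 0.6087
Expected agreement pₑ = Σ (rowᵢ·colᵢ)/N² = (7·7 + 8·7 + 8·9)/23² = 0.3346
κ = (pₒ − pₑ)/(1 − pₑ) = (0.6087 − 0.3346)/(1 − 0.3346) = 0.412

0.412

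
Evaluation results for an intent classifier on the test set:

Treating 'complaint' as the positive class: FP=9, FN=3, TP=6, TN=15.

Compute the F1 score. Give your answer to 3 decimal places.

Precision = TP/(TP+FP) = 6/15 = 0.4000
Recall = TP/(TP+FN) = 6/9 = 0.6667
F1 = 2·TP/(2·TP+FP+FN) = 12/24 = 0.500

0.500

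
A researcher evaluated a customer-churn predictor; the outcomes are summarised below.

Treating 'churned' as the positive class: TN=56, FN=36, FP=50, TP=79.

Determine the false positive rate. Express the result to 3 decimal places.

FPR = FP/(FP+TN) = 50/(50+56) = 0.472

0.472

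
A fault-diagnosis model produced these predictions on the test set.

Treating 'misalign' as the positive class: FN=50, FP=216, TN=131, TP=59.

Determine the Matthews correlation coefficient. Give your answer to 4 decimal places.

MCC = (TP·TN − FP·FN) / √((TP+FP)(TP+FN)(TN+FP)(TN+FN))
Numerator = 59·131 − 216·50 = -3071
Denominator = √(275·109·347·181) = √1882639825 = 43389.3976
MCC = -3071 / 43389.3976 = -0.0708

-0.0708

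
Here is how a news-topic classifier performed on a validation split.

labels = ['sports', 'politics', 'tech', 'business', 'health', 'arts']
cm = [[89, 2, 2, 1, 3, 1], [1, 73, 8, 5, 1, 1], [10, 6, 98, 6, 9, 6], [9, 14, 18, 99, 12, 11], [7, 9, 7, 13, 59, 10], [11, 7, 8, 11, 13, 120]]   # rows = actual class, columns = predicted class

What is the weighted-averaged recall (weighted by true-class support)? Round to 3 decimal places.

Per-class recall (TP/(TP+FN)):
  sports: TP=89, FN=2+2+1+3+1=9 → 89/98 = 0.9082
  politics: TP=73, FN=1+8+5+1+1=16 → 73/89 = 0.8202
  tech: TP=98, FN=10+6+6+9+6=37 → 98/135 = 0.7259
  business: TP=99, FN=9+14+18+12+11=64 → 99/163 = 0.6074
  health: TP=59, FN=7+9+7+13+10=46 → 59/105 = 0.5619
  arts: TP=120, FN=11+7+8+11+13=50 → 120/170 = 0.7059
Weighted-recall = Σ (supportᵢ/N)·recallᵢ with N=760: (98/760)·0.9082 + (89/760)·0.8202 + (135/760)·0.7259 + (163/760)·0.6074 + (105/760)·0.5619 + (170/760)·0.7059 = 0.708

0.708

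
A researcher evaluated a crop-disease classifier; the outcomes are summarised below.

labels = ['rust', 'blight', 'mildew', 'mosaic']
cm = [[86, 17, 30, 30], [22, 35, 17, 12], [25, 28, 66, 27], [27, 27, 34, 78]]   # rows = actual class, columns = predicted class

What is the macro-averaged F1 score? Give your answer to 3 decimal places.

Per-class F1 score (2·TP/(2·TP+FP+FN)):
  rust: TP=86, FP=22+25+27=74, FN=17+30+30=77 → 172/323 = 0.5325
  blight: TP=35, FP=17+28+27=72, FN=22+17+12=51 → 70/193 = 0.3627
  mildew: TP=66, FP=30+17+34=81, FN=25+28+27=80 → 132/293 = 0.4505
  mosaic: TP=78, FP=30+12+27=69, FN=27+27+34=88 → 156/313 = 0.4984
Macro-F1 score = mean = (0.5325 + 0.3627 + 0.4505 + 0.4984) / 4 = 0.461

0.461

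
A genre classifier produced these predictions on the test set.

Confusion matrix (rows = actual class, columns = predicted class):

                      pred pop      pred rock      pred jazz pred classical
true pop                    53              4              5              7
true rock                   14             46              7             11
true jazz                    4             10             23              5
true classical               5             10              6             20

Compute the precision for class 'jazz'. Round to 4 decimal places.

0.5610

Take TP from the diagonal, FP from the rest of the 'jazz' prediction marginal, FN from the rest of the 'jazz' actual marginal.
precision = TP/(TP+FP).
jazz: TP=23, FP=5+7+6=18 → 23/41 = 0.56098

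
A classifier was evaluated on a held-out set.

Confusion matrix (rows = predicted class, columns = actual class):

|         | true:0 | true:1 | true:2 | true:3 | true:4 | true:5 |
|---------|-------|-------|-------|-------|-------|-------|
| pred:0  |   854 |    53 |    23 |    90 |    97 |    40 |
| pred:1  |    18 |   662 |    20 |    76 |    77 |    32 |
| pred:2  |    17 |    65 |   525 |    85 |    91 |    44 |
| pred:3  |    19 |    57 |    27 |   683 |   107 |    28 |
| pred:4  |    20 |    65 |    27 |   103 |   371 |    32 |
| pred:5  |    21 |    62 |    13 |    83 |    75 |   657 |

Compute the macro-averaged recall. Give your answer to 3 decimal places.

Per-class recall (TP/(TP+FN)):
  0: TP=854, FN=18+17+19+20+21=95 → 854/949 = 0.8999
  1: TP=662, FN=53+65+57+65+62=302 → 662/964 = 0.6867
  2: TP=525, FN=23+20+27+27+13=110 → 525/635 = 0.8268
  3: TP=683, FN=90+76+85+103+83=437 → 683/1120 = 0.6098
  4: TP=371, FN=97+77+91+107+75=447 → 371/818 = 0.4535
  5: TP=657, FN=40+32+44+28+32=176 → 657/833 = 0.7887
Macro-recall = mean = (0.8999 + 0.6867 + 0.8268 + 0.6098 + 0.4535 + 0.7887) / 6 = 0.711

0.711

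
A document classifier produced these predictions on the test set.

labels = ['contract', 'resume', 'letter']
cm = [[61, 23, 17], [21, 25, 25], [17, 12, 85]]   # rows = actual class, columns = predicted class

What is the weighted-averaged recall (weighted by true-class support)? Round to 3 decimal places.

0.598

Per-class recall (TP/(TP+FN)):
  contract: TP=61, FN=23+17=40 → 61/101 = 0.6040
  resume: TP=25, FN=21+25=46 → 25/71 = 0.3521
  letter: TP=85, FN=17+12=29 → 85/114 = 0.7456
Weighted-recall = Σ (supportᵢ/N)·recallᵢ with N=286: (101/286)·0.6040 + (71/286)·0.3521 + (114/286)·0.7456 = 0.598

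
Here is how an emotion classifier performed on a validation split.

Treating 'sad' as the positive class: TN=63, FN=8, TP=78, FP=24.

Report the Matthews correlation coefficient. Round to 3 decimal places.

MCC = (TP·TN − FP·FN) / √((TP+FP)(TP+FN)(TN+FP)(TN+FN))
Numerator = 78·63 − 24·8 = 4722
Denominator = √(102·86·87·71) = √54184644 = 7361.0219
MCC = 4722 / 7361.0219 = 0.641

0.641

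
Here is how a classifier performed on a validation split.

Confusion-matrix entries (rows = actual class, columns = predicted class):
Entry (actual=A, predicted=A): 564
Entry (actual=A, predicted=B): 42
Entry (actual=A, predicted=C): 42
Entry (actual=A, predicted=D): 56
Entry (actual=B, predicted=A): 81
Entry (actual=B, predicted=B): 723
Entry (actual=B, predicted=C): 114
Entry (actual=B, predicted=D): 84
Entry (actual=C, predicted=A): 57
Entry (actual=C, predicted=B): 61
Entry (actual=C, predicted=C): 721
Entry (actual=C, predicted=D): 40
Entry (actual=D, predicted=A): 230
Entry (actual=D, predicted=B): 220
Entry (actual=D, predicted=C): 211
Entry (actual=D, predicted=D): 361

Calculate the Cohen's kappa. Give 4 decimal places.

0.5442

Observed agreement pₒ = trace/N = 2369/3607 = 0.65678
Expected agreement pₑ = Σ (rowᵢ·colᵢ)/N² = (704·932 + 1002·1046 + 879·1088 + 1022·541)/3607² = 0.24699
κ = (pₒ − pₑ)/(1 − pₑ) = (0.65678 − 0.24699)/(1 − 0.24699) = 0.5442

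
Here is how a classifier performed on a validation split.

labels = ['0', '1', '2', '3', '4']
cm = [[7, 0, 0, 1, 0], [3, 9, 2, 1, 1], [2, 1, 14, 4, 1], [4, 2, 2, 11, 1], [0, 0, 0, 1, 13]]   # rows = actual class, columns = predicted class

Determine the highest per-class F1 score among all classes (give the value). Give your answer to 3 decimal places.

0.867

Per-class F1 score (2·TP/(2·TP+FP+FN)):
  0: TP=7, FP=3+2+4+0=9, FN=0+0+1+0=1 → 14/24 = 0.5833
  1: TP=9, FP=0+1+2+0=3, FN=3+2+1+1=7 → 18/28 = 0.6429
  2: TP=14, FP=0+2+2+0=4, FN=2+1+4+1=8 → 28/40 = 0.7000
  3: TP=11, FP=1+1+4+1=7, FN=4+2+2+1=9 → 22/38 = 0.5789
  4: TP=13, FP=0+1+1+1=3, FN=0+0+0+1=1 → 26/30 = 0.8667
Highest is class '4' with F1 score = 0.867.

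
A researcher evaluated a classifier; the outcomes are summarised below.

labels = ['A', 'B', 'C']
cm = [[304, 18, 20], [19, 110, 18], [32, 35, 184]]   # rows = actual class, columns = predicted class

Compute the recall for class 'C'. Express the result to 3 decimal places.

recall = TP/(TP+FN).
C: TP=184, FN=32+35=67 → 184/251 = 0.7331

0.733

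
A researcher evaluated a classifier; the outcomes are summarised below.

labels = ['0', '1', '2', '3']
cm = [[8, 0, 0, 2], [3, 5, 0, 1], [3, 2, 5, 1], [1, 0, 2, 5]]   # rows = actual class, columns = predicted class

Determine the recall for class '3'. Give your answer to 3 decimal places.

0.625

One-vs-rest for '3': TP = diagonal; FP = other classes predicted '3'; FN = '3' predicted as other.
recall = TP/(TP+FN).
3: TP=5, FN=1+0+2=3 → 5/8 = 0.6250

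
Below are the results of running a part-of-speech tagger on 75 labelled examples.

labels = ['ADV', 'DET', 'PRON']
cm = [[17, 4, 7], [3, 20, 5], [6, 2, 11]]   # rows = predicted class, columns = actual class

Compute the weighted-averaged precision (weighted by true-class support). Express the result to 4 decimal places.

Per-class precision (TP/(TP+FP)):
  ADV: TP=17, FP=4+7=11 → 17/28 = 0.60714
  DET: TP=20, FP=3+5=8 → 20/28 = 0.71429
  PRON: TP=11, FP=6+2=8 → 11/19 = 0.57895
Weighted-precision = Σ (supportᵢ/N)·precisionᵢ with N=75: (26/75)·0.60714 + (26/75)·0.71429 + (23/75)·0.57895 = 0.6356

0.6356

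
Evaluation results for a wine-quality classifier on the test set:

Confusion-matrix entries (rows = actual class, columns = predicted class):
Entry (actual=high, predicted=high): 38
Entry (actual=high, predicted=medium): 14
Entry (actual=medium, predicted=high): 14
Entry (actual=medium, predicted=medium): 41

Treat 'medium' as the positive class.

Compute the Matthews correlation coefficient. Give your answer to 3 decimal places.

0.476

MCC = (TP·TN − FP·FN) / √((TP+FP)(TP+FN)(TN+FP)(TN+FN))
Numerator = 41·38 − 14·14 = 1362
Denominator = √(55·55·52·52) = √8179600 = 2860.0000
MCC = 1362 / 2860.0000 = 0.476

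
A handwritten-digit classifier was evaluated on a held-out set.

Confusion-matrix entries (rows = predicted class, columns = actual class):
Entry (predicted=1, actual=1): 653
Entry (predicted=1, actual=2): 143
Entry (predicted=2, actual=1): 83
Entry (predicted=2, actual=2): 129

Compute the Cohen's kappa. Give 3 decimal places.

Observed agreement pₒ = trace/N = 782/1008 = 0.7758
Expected agreement pₑ = Σ (rowᵢ·colᵢ)/N² = (736·796 + 272·212)/1008² = 0.6333
κ = (pₒ − pₑ)/(1 − pₑ) = (0.7758 − 0.6333)/(1 − 0.6333) = 0.389

0.389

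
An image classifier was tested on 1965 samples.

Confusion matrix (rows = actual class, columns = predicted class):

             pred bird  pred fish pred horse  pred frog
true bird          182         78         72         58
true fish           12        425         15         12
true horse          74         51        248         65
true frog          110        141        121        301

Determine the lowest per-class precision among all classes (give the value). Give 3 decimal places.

0.481

Per-class precision (TP/(TP+FP)):
  bird: TP=182, FP=12+74+110=196 → 182/378 = 0.4815
  fish: TP=425, FP=78+51+141=270 → 425/695 = 0.6115
  horse: TP=248, FP=72+15+121=208 → 248/456 = 0.5439
  frog: TP=301, FP=58+12+65=135 → 301/436 = 0.6904
Lowest is class 'bird' with precision = 0.481.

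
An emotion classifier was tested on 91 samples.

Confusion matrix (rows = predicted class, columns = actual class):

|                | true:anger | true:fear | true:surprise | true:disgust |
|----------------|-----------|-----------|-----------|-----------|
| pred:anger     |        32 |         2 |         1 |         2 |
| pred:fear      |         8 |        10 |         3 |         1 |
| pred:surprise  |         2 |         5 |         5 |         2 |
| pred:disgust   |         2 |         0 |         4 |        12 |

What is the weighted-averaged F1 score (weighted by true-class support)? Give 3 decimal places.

0.659

Per-class F1 score (2·TP/(2·TP+FP+FN)):
  anger: TP=32, FP=2+1+2=5, FN=8+2+2=12 → 64/81 = 0.7901
  fear: TP=10, FP=8+3+1=12, FN=2+5+0=7 → 20/39 = 0.5128
  surprise: TP=5, FP=2+5+2=9, FN=1+3+4=8 → 10/27 = 0.3704
  disgust: TP=12, FP=2+0+4=6, FN=2+1+2=5 → 24/35 = 0.6857
Weighted-F1 score = Σ (supportᵢ/N)·F1 scoreᵢ with N=91: (44/91)·0.7901 + (17/91)·0.5128 + (13/91)·0.3704 + (17/91)·0.6857 = 0.659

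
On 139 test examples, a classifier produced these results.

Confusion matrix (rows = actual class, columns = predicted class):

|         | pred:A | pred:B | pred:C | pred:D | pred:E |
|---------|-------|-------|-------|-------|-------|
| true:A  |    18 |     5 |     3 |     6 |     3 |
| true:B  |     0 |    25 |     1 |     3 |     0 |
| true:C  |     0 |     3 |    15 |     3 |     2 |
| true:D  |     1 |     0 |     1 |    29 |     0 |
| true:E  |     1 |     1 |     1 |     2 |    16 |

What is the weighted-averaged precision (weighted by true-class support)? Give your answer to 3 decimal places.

Per-class precision (TP/(TP+FP)):
  A: TP=18, FP=0+0+1+1=2 → 18/20 = 0.9000
  B: TP=25, FP=5+3+0+1=9 → 25/34 = 0.7353
  C: TP=15, FP=3+1+1+1=6 → 15/21 = 0.7143
  D: TP=29, FP=6+3+3+2=14 → 29/43 = 0.6744
  E: TP=16, FP=3+0+2+0=5 → 16/21 = 0.7619
Weighted-precision = Σ (supportᵢ/N)·precisionᵢ with N=139: (35/139)·0.9000 + (29/139)·0.7353 + (23/139)·0.7143 + (31/139)·0.6744 + (21/139)·0.7619 = 0.764

0.764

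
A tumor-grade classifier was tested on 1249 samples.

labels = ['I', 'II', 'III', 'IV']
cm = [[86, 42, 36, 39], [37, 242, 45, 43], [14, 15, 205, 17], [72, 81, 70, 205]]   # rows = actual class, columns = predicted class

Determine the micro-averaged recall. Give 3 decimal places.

0.591

Micro-averaging pools counts across classes: ΣTP=738, ΣFP=511, ΣFN=511.
Micro-recall = TP/(TP+FN) on pooled counts = 0.591 (equals overall accuracy in single-label multiclass).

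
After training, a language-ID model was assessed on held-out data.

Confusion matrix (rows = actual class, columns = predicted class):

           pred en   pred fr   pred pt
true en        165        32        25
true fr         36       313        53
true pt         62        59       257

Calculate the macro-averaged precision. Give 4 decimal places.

Per-class precision (TP/(TP+FP)):
  en: TP=165, FP=36+62=98 → 165/263 = 0.62738
  fr: TP=313, FP=32+59=91 → 313/404 = 0.77475
  pt: TP=257, FP=25+53=78 → 257/335 = 0.76716
Macro-precision = mean = (0.62738 + 0.77475 + 0.76716) / 3 = 0.7231

0.7231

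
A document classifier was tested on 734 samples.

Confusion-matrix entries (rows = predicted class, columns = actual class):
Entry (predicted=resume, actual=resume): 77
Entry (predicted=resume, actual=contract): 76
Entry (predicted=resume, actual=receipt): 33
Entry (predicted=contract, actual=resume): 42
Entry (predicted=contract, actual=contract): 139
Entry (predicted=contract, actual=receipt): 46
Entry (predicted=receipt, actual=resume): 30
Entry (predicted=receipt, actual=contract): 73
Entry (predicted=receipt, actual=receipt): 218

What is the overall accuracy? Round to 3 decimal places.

Accuracy = trace / total = (77+139+218=434) / 734 = 434/734 = 0.591

0.591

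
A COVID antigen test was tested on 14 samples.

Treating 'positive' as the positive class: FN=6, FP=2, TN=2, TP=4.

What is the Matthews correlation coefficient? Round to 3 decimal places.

-0.091

MCC = (TP·TN − FP·FN) / √((TP+FP)(TP+FN)(TN+FP)(TN+FN))
Numerator = 4·2 − 2·6 = -4
Denominator = √(6·10·4·8) = √1920 = 43.8178
MCC = -4 / 43.8178 = -0.091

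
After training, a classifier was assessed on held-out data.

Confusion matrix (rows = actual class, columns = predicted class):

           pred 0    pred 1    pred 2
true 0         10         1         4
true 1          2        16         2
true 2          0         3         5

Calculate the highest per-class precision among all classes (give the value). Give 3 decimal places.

Per-class precision (TP/(TP+FP)):
  0: TP=10, FP=2+0=2 → 10/12 = 0.8333
  1: TP=16, FP=1+3=4 → 16/20 = 0.8000
  2: TP=5, FP=4+2=6 → 5/11 = 0.4545
Highest is class '0' with precision = 0.833.

0.833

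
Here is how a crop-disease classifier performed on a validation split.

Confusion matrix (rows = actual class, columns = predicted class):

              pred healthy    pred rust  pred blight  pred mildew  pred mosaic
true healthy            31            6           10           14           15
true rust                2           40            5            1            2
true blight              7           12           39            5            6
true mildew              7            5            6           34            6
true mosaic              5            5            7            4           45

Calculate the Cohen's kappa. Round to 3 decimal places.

Observed agreement pₒ = trace/N = 189/319 = 0.5925
Expected agreement pₑ = Σ (rowᵢ·colᵢ)/N² = (76·52 + 50·68 + 69·67 + 58·58 + 66·74)/319² = 0.1987
κ = (pₒ − pₑ)/(1 − pₑ) = (0.5925 − 0.1987)/(1 − 0.1987) = 0.491

0.491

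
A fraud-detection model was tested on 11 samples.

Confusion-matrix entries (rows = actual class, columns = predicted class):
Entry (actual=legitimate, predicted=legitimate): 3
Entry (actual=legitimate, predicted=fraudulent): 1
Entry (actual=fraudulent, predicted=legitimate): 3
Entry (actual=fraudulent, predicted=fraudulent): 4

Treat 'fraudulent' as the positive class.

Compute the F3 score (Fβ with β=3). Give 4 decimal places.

Fβ = (1+β²)·TP / ((1+β²)·TP + β²·FN + FP), with β²=9
= 10·4 / (10·4 + 9·3 + 1) = 0.5882

0.5882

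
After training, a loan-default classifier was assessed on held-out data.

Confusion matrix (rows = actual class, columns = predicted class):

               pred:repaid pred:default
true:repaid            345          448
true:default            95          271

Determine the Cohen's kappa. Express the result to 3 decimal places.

Observed agreement pₒ = trace/N = 616/1159 = 0.5315
Expected agreement pₑ = Σ (rowᵢ·colᵢ)/N² = (793·440 + 366·719)/1159² = 0.4557
κ = (pₒ − pₑ)/(1 − pₑ) = (0.5315 − 0.4557)/(1 − 0.4557) = 0.139

0.139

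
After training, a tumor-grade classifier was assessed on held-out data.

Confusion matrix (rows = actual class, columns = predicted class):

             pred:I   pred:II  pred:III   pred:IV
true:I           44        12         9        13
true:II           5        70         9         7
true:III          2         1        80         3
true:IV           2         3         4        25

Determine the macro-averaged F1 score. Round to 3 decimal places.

0.731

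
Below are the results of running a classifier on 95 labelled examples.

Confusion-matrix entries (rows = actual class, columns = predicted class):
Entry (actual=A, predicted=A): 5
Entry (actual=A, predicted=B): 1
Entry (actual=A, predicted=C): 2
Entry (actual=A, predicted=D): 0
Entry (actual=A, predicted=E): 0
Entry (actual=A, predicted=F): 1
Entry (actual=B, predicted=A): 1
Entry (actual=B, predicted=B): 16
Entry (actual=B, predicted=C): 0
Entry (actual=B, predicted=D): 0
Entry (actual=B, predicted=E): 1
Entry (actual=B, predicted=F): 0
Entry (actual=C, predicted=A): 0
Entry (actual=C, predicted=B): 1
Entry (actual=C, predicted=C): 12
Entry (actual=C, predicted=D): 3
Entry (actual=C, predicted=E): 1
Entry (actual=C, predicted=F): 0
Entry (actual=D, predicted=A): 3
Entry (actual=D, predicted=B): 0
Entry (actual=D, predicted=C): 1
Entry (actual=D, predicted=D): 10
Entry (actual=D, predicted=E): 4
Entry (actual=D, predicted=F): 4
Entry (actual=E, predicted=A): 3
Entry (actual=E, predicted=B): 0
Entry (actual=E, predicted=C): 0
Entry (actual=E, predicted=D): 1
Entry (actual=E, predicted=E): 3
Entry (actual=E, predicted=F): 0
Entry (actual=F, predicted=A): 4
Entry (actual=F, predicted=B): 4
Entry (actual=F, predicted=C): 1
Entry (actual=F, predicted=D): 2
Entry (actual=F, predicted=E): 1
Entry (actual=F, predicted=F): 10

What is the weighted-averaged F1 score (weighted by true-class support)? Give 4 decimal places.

0.5927

Per-class F1 score (2·TP/(2·TP+FP+FN)):
  A: TP=5, FP=1+0+3+3+4=11, FN=1+2+0+0+1=4 → 10/25 = 0.40000
  B: TP=16, FP=1+1+0+0+4=6, FN=1+0+0+1+0=2 → 32/40 = 0.80000
  C: TP=12, FP=2+0+1+0+1=4, FN=0+1+3+1+0=5 → 24/33 = 0.72727
  D: TP=10, FP=0+0+3+1+2=6, FN=3+0+1+4+4=12 → 20/38 = 0.52632
  E: TP=3, FP=0+1+1+4+1=7, FN=3+0+0+1+0=4 → 6/17 = 0.35294
  F: TP=10, FP=1+0+0+4+0=5, FN=4+4+1+2+1=12 → 20/37 = 0.54054
Weighted-F1 score = Σ (supportᵢ/N)·F1 scoreᵢ with N=95: (9/95)·0.40000 + (18/95)·0.80000 + (17/95)·0.72727 + (22/95)·0.52632 + (7/95)·0.35294 + (22/95)·0.54054 = 0.5927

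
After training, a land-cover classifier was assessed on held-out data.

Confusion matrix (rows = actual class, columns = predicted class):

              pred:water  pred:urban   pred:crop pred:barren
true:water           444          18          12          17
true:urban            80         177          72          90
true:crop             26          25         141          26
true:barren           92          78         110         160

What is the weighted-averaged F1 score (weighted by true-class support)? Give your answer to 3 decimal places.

0.571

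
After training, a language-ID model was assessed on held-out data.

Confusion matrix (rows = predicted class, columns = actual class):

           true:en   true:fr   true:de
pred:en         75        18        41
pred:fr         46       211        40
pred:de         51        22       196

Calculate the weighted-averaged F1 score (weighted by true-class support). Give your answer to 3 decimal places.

0.681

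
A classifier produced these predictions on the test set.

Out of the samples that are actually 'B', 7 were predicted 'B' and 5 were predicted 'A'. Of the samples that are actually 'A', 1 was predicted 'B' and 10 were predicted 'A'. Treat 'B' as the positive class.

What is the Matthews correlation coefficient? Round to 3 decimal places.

MCC = (TP·TN − FP·FN) / √((TP+FP)(TP+FN)(TN+FP)(TN+FN))
Numerator = 7·10 − 1·5 = 65
Denominator = √(8·12·11·15) = √15840 = 125.8571
MCC = 65 / 125.8571 = 0.516

0.516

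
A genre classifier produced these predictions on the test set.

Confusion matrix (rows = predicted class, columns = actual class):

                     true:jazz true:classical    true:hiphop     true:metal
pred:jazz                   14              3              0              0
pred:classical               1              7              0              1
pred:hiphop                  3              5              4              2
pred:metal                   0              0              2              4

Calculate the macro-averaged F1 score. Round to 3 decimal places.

0.600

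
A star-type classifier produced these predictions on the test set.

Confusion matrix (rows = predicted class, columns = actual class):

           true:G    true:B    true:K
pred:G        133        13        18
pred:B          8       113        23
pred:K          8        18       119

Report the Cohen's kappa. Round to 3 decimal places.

Observed agreement pₒ = trace/N = 365/453 = 0.8057
Expected agreement pₑ = Σ (rowᵢ·colᵢ)/N² = (149·164 + 144·144 + 160·145)/453² = 0.3332
κ = (pₒ − pₑ)/(1 − pₑ) = (0.8057 − 0.3332)/(1 − 0.3332) = 0.709

0.709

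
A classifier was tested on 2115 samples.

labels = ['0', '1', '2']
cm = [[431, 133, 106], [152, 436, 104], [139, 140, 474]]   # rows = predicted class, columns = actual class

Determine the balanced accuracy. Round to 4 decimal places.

Balanced accuracy = mean of per-class recall.
  0: recall = 431/722 = 0.59695
  1: recall = 436/709 = 0.61495
  2: recall = 474/684 = 0.69298
Mean = (0.59695 + 0.61495 + 0.69298) / 3 = 0.6350

0.6350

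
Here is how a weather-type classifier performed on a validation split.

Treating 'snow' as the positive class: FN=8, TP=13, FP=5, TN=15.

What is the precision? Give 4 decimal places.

Precision = TP/(TP+FP) = 13/(13+5) = 13/18 = 0.7222

0.7222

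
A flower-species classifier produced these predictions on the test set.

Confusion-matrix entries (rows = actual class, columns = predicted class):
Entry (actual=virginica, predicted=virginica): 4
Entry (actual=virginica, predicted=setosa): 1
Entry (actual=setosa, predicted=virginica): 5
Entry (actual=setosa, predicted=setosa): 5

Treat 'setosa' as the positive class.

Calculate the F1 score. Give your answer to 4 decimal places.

Precision = TP/(TP+FP) = 5/6 = 0.8333
Recall = TP/(TP+FN) = 5/10 = 0.5000
F1 = 2·TP/(2·TP+FP+FN) = 10/16 = 0.6250

0.6250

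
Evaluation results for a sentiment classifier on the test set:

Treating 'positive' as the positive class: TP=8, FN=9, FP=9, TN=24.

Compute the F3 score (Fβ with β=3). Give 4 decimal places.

0.4706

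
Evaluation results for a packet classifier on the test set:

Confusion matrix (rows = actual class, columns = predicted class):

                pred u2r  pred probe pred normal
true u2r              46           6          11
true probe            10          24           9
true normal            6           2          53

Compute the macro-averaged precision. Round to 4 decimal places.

0.7393

Per-class precision (TP/(TP+FP)):
  u2r: TP=46, FP=10+6=16 → 46/62 = 0.74194
  probe: TP=24, FP=6+2=8 → 24/32 = 0.75000
  normal: TP=53, FP=11+9=20 → 53/73 = 0.72603
Macro-precision = mean = (0.74194 + 0.75000 + 0.72603) / 3 = 0.7393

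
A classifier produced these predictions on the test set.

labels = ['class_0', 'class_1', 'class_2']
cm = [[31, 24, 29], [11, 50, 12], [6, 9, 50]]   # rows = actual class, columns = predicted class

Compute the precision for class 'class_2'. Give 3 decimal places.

One-vs-rest for 'class_2': TP = diagonal; FP = other classes predicted 'class_2'; FN = 'class_2' predicted as other.
precision = TP/(TP+FP).
class_2: TP=50, FP=29+12=41 → 50/91 = 0.5495

0.549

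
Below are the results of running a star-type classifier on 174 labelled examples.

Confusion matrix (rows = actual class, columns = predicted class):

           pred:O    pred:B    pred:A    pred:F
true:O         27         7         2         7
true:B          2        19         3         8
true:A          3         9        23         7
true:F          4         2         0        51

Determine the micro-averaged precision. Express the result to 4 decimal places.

Micro-averaging pools counts across classes: ΣTP=120, ΣFP=54, ΣFN=54.
Micro-precision = TP/(TP+FP) on pooled counts = 0.6897 (equals overall accuracy in single-label multiclass).

0.6897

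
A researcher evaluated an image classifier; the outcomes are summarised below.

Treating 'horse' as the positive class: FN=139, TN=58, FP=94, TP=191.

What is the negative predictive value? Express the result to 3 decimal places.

NPV = TN/(TN+FN) = 58/(58+139) = 0.294

0.294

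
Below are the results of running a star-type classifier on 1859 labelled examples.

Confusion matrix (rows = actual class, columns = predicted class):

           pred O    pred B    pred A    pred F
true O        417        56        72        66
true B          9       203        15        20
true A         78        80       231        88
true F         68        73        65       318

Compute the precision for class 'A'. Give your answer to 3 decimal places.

One-vs-rest for 'A': TP = diagonal; FP = other classes predicted 'A'; FN = 'A' predicted as other.
precision = TP/(TP+FP).
A: TP=231, FP=72+15+65=152 → 231/383 = 0.6031

0.603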